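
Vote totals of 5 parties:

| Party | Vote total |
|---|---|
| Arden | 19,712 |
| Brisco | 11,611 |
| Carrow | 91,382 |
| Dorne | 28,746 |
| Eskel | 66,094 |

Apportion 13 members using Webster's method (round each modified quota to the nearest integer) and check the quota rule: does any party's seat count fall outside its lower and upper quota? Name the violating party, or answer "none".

none

Standard quotas: Arden 1.178, Brisco 0.694, Carrow 5.461, Dorne 1.718, Eskel 3.950.
Webster allocation: Arden 1, Brisco 1, Carrow 5, Dorne 2, Eskel 4.
Every allocation lies between the lower and upper quota.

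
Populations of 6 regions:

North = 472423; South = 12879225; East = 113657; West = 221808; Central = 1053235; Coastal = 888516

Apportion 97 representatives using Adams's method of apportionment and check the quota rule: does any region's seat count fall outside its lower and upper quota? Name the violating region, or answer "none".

Standard quotas: North 2.932, South 79.934, East 0.705, West 1.377, Central 6.537, Coastal 5.515.
Adams allocation: North 3, South 78, East 1, West 2, Central 7, Coastal 6.
South has quota 79.934 (lower 79, upper 80) but receives 78 — outside the quota interval.

South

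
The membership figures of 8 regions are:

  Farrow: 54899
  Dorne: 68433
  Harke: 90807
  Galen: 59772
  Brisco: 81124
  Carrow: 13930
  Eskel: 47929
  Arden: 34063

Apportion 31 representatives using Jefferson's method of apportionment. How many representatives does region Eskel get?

3

Standard divisor 450957/31 ≈ 14547; standard quotas: Farrow 3.774, Dorne 4.704, Harke 6.242, Galen 4.109, Brisco 5.577, Carrow 0.958, Eskel 3.295, Arden 2.342.
Rounding down gives 3, 4, 6, 4, 5, 0, 3, 2 = 27 seats, so the divisor must be adjusted.
With modified divisor 13200: modified quotas Farrow 4.159, Dorne 5.184, Harke 6.879, Galen 4.528, Brisco 6.146, Carrow 1.055, Eskel 3.631, Arden 2.581.
Rounding down: Farrow 4, Dorne 5, Harke 6, Galen 4, Brisco 6, Carrow 1, Eskel 3, Arden 2 (total 31).
Eskel receives 3.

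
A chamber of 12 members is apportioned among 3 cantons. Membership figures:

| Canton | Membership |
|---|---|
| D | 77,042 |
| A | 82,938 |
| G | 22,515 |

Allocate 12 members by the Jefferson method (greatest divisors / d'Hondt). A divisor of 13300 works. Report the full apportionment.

D 5, A 6, G 1

With modified divisor 13300: modified quotas D 5.793, A 6.236, G 1.693.
Rounding down: D 5, A 6, G 1 (total 12).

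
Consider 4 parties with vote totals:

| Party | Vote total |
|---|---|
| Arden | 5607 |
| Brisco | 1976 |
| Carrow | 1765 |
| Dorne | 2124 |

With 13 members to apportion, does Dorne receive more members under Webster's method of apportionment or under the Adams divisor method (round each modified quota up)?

Adams

Webster: Arden 7, Brisco 2, Carrow 2, Dorne 2.
Adams: Arden 6, Brisco 2, Carrow 2, Dorne 3.
Dorne gets 2 under Webster and 3 under Adams.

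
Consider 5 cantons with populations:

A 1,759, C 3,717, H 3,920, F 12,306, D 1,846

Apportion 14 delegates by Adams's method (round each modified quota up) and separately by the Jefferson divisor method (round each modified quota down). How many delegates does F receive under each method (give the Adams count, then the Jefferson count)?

Adams: A 1, C 2, H 3, F 7, D 1.
Jefferson: A 1, C 2, H 2, F 8, D 1.
F gets 7 under Adams and 8 under Jefferson.

7 and 8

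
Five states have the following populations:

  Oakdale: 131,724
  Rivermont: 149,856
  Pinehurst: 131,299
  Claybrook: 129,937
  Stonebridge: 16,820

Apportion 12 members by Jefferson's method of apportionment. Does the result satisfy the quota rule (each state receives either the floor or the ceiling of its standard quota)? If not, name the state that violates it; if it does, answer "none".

Standard quotas: Oakdale 2.824, Rivermont 3.213, Pinehurst 2.815, Claybrook 2.786, Stonebridge 0.361.
Jefferson allocation: Oakdale 3, Rivermont 3, Pinehurst 3, Claybrook 3, Stonebridge 0.
Every allocation lies between the lower and upper quota.

none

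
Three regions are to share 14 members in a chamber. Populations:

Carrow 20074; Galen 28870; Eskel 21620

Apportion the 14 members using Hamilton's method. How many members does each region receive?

Carrow: 4, Galen: 6, Eskel: 4

Standard divisor: 70564 ÷ 14 ≈ 5040.286.
Standard quotas: Carrow 3.9827, Galen 5.7278, Eskel 4.2894.
Lower quotas: Carrow 3, Galen 5, Eskel 4 (sum 12, leaving 2 seats).
Remainders in descending order: Carrow 0.9827, Galen 0.7278, Eskel 0.2894.
Largest remainders: Carrow, Galen receive the extra seats.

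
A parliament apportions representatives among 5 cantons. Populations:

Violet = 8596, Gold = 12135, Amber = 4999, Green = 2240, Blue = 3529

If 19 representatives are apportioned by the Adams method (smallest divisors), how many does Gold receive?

7

Standard divisor 31499/19 ≈ 1657.842; standard quotas: Violet 5.185, Gold 7.320, Amber 3.015, Green 1.351, Blue 2.129.
Rounding up gives 6, 8, 4, 2, 3 = 23 seats, so the divisor must be adjusted.
With modified divisor 1900: modified quotas Violet 4.524, Gold 6.387, Amber 2.631, Green 1.179, Blue 1.857.
Rounding up: Violet 5, Gold 7, Amber 3, Green 2, Blue 2 (total 19).
Gold receives 7.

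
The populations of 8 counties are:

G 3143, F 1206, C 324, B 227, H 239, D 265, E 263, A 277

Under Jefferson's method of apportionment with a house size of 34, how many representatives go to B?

Standard divisor 5944/34 ≈ 174.824; standard quotas: G 17.978, F 6.898, C 1.853, B 1.298, H 1.367, D 1.516, E 1.504, A 1.584.
Rounding down gives 17, 6, 1, 1, 1, 1, 1, 1 = 29 seats, so the divisor must be adjusted.
With modified divisor 154: modified quotas G 20.409, F 7.831, C 2.104, B 1.474, H 1.552, D 1.721, E 1.708, A 1.799.
Rounding down: G 20, F 7, C 2, B 1, H 1, D 1, E 1, A 1 (total 34).
B receives 1.

1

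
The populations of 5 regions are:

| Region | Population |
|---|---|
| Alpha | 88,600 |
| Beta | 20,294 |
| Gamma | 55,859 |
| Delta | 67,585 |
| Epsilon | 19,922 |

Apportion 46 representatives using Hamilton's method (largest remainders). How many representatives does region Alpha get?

16

Total 252260; standard divisor 252260/46 ≈ 5483.913.
Standard quotas: Alpha 16.1563, Beta 3.7006, Gamma 10.1860, Delta 12.3242, Epsilon 3.6328.
Lower quotas: Alpha 16, Beta 3, Gamma 10, Delta 12, Epsilon 3 (sum 44, leaving 2 seats).
Remainders in descending order: Beta 0.7006, Epsilon 0.6328, Delta 0.3242, Gamma 0.1860, Alpha 0.1563.
Largest remainders: Beta, Epsilon receive the extra seats.
Alpha receives 16.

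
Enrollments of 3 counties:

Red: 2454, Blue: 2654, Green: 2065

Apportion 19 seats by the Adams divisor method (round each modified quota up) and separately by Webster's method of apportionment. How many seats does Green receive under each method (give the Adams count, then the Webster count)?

6 and 5

Adams: Red 6, Blue 7, Green 6.
Webster: Red 7, Blue 7, Green 5.
Green gets 6 under Adams and 5 under Webster.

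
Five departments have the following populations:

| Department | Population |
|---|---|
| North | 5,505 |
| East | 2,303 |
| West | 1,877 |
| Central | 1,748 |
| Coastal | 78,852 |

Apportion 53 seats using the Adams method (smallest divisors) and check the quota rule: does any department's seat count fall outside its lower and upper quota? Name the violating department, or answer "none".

Standard quotas: North 3.232, East 1.352, West 1.102, Central 1.026, Coastal 46.288.
Adams allocation: North 4, East 2, West 2, Central 1, Coastal 44.
Coastal has quota 46.288 (lower 46, upper 47) but receives 44 — outside the quota interval.

Coastal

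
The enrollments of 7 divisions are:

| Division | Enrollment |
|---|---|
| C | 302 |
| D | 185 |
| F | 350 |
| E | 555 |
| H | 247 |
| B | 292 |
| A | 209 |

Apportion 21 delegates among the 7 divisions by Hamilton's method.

C 3; D 2; F 3; E 6; H 2; B 3; A 2

Total 2140; standard divisor 2140/21 ≈ 101.905.
Standard quotas: C 2.964, D 1.815, F 3.435, E 5.446, H 2.424, B 2.865, A 2.051.
Lower quotas: C 2, D 1, F 3, E 5, H 2, B 2, A 2 (sum 17, leaving 4 seats).
Remainders in descending order: C 0.964, B 0.865, D 0.815, E 0.446, F 0.435, H 0.424, A 0.051.
The surplus seats go to C, B, D, E.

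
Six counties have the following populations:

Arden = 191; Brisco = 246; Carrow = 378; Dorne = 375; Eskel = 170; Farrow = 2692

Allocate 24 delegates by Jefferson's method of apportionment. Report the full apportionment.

Standard divisor 4052/24 ≈ 168.833; standard quotas: Arden 1.131, Brisco 1.457, Carrow 2.239, Dorne 2.221, Eskel 1.007, Farrow 15.945.
Rounding down gives 1, 1, 2, 2, 1, 15 = 22 seats, so the divisor must be adjusted.
With modified divisor 150: modified quotas Arden 1.273, Brisco 1.640, Carrow 2.520, Dorne 2.500, Eskel 1.133, Farrow 17.947.
Rounding down: Arden 1, Brisco 1, Carrow 2, Dorne 2, Eskel 1, Farrow 17 (total 24).

Arden=1, Brisco=1, Carrow=2, Dorne=2, Eskel=1, Farrow=17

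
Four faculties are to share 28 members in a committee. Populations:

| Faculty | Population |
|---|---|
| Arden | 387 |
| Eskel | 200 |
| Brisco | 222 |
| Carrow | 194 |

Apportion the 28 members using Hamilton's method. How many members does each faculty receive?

Arden=11, Eskel=6, Brisco=6, Carrow=5

The standard divisor is 1003/28 ≈ 35.821.
Standard quotas: Arden 10.804, Eskel 5.583, Brisco 6.197, Carrow 5.416.
Lower quotas: Arden 10, Eskel 5, Brisco 6, Carrow 5 (sum 26, leaving 2 seats).
Remainders in descending order: Arden 0.804, Eskel 0.583, Carrow 0.416, Brisco 0.197.
The surplus seats go to Arden, Eskel.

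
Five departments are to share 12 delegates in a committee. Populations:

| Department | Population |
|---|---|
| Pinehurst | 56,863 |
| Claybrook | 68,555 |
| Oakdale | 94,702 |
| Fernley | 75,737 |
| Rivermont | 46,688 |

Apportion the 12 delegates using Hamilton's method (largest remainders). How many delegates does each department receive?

Pinehurst 2, Claybrook 2, Oakdale 3, Fernley 3, Rivermont 2

Total 342545; standard divisor 342545/12 ≈ 28545.417.
Standard quotas: Pinehurst 1.9920, Claybrook 2.4016, Oakdale 3.3176, Fernley 2.6532, Rivermont 1.6356.
Lower quotas: Pinehurst 1, Claybrook 2, Oakdale 3, Fernley 2, Rivermont 1 (sum 9, leaving 3 seats).
Remainders in descending order: Pinehurst 0.9920, Fernley 0.6532, Rivermont 0.6356, Claybrook 0.4016, Oakdale 0.3176.
Largest remainders: Pinehurst, Fernley, Rivermont receive the extra seats.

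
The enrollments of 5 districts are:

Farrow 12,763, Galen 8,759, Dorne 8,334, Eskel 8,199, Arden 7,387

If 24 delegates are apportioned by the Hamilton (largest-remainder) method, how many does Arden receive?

Standard divisor: 45442 ÷ 24 ≈ 1893.417.
Standard quotas: Farrow 6.7407, Galen 4.6260, Dorne 4.4016, Eskel 4.3303, Arden 3.9014.
Lower quotas: Farrow 6, Galen 4, Dorne 4, Eskel 4, Arden 3 (sum 21, leaving 3 seats).
Remainders in descending order: Arden 0.9014, Farrow 0.7407, Galen 0.6260, Dorne 0.4016, Eskel 0.3303.
Largest remainders: Arden, Farrow, Galen receive the extra seats.
Arden receives 4.

4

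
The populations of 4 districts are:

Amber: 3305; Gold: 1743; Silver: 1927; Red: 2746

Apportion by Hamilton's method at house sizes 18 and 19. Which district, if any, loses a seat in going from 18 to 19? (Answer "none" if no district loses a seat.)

At 18 seats: Amber 6, Gold 3, Silver 4, Red 5.
At 19 seats: Amber 7, Gold 3, Silver 4, Red 5.
No district's allocation decreased.

none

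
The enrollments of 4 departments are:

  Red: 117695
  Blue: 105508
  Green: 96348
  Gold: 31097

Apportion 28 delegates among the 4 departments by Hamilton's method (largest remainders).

Standard divisor: 350648 ÷ 28 ≈ 12523.143.
Standard quotas: Red 9.3982, Blue 8.4250, Green 7.6936, Gold 2.4832.
Lower quotas: Red 9, Blue 8, Green 7, Gold 2 (sum 26, leaving 2 seats).
Remainders in descending order: Green 0.6936, Gold 0.4832, Blue 0.4250, Red 0.3982.
Largest remainders: Green, Gold receive the extra seats.

Red 9, Blue 8, Green 8, Gold 3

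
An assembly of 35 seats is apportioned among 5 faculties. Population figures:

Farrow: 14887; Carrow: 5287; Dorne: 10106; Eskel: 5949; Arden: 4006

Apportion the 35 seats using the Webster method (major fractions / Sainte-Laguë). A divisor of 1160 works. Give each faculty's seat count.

Farrow: 13, Carrow: 5, Dorne: 9, Eskel: 5, Arden: 3

With modified divisor 1160: modified quotas Farrow 12.834, Carrow 4.558, Dorne 8.712, Eskel 5.128, Arden 3.453.
Rounding to the nearest integer: Farrow 13, Carrow 5, Dorne 9, Eskel 5, Arden 3 (total 35).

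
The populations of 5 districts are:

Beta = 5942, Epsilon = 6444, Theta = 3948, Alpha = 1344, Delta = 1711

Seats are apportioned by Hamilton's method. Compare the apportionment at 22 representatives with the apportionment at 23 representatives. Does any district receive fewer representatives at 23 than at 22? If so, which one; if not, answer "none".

Alpha

At 22 seats: Beta 7, Epsilon 7, Theta 4, Alpha 2, Delta 2.
At 23 seats: Beta 7, Epsilon 8, Theta 5, Alpha 1, Delta 2.
Alpha drops from 2 to 1.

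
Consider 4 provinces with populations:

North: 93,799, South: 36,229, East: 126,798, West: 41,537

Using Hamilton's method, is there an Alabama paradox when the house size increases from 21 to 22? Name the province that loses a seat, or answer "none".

At 21 seats: North 7, South 2, East 9, West 3.
At 22 seats: North 7, South 3, East 9, West 3.
No province's allocation decreased.

none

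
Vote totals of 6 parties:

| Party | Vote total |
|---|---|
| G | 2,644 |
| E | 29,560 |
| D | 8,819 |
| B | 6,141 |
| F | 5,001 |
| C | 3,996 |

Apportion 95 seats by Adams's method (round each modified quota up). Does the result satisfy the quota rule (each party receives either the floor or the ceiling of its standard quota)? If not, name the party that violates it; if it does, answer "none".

Standard quotas: G 4.472, E 50.003, D 14.918, B 10.388, F 8.460, C 6.759.
Adams allocation: G 5, E 49, D 15, B 10, F 9, C 7.
E has quota 50.003 (lower 50, upper 51) but receives 49 — outside the quota interval.

E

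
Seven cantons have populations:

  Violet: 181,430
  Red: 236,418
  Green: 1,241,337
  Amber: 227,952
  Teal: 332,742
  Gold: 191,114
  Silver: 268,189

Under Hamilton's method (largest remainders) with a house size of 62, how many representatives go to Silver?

6

The standard divisor is 2679182/62 ≈ 43212.613.
Standard quotas: Violet 4.1985, Red 5.4710, Green 28.7263, Amber 5.2751, Teal 7.7001, Gold 4.4226, Silver 6.2063.
Lower quotas: Violet 4, Red 5, Green 28, Amber 5, Teal 7, Gold 4, Silver 6 (sum 59, leaving 3 seats).
Remainders in descending order: Green 0.7263, Teal 0.7001, Red 0.4710, Gold 0.4226, Amber 0.2751, Silver 0.2063, Violet 0.1985.
The surplus seats go to Green, Teal, Red.
Silver receives 6.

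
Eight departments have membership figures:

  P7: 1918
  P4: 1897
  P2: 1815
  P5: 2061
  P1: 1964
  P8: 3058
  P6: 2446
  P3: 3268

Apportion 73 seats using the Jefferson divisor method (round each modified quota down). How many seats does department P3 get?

Standard divisor 18427/73 ≈ 252.425; standard quotas: P7 7.598, P4 7.515, P2 7.190, P5 8.165, P1 7.781, P8 12.115, P6 9.690, P3 12.946.
Rounding down gives 7, 7, 7, 8, 7, 12, 9, 12 = 69 seats, so the divisor must be adjusted.
With modified divisor 238: modified quotas P7 8.059, P4 7.971, P2 7.626, P5 8.660, P1 8.252, P8 12.849, P6 10.277, P3 13.731.
Rounding down: P7 8, P4 7, P2 7, P5 8, P1 8, P8 12, P6 10, P3 13 (total 73).
P3 receives 13.

13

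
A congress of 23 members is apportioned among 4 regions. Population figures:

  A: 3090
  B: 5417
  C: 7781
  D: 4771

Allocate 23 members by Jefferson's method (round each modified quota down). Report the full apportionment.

Standard divisor 21059/23 ≈ 915.609; standard quotas: A 3.375, B 5.916, C 8.498, D 5.211.
Rounding down gives 3, 5, 8, 5 = 21 seats, so the divisor must be adjusted.
With modified divisor 800: modified quotas A 3.862, B 6.771, C 9.726, D 5.964.
Rounding down: A 3, B 6, C 9, D 5 (total 23).

A 3; B 6; C 9; D 5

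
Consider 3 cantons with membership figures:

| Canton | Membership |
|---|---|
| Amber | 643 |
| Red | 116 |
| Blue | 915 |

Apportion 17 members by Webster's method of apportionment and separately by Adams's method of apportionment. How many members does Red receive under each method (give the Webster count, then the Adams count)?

Webster: Amber 7, Red 1, Blue 9.
Adams: Amber 6, Red 2, Blue 9.
Red gets 1 under Webster and 2 under Adams.

1 and 2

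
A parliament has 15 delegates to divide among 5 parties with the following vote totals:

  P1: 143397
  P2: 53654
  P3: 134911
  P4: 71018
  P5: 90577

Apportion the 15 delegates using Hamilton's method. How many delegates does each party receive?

P1 4, P2 2, P3 4, P4 2, P5 3

Standard divisor: 493557 ÷ 15 ≈ 32903.8.
Standard quotas: P1 4.3581, P2 1.6306, P3 4.1002, P4 2.1584, P5 2.7528.
Lower quotas: P1 4, P2 1, P3 4, P4 2, P5 2 (sum 13, leaving 2 seats).
Remainders in descending order: P5 0.7528, P2 0.6306, P1 0.3581, P4 0.1584, P3 0.1002.
The surplus seats go to P5, P2.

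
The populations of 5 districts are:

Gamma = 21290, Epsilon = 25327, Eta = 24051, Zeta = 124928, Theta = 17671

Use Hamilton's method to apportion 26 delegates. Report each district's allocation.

Total 213267; standard divisor 213267/26 ≈ 8202.577.
Standard quotas: Gamma 2.5955, Epsilon 3.0877, Eta 2.9321, Zeta 15.2303, Theta 2.1543.
Lower quotas: Gamma 2, Epsilon 3, Eta 2, Zeta 15, Theta 2 (sum 24, leaving 2 seats).
Remainders in descending order: Eta 0.9321, Gamma 0.5955, Zeta 0.2303, Theta 0.1543, Epsilon 0.0877.
The surplus seats go to Eta, Gamma.

Gamma: 3; Epsilon: 3; Eta: 3; Zeta: 15; Theta: 2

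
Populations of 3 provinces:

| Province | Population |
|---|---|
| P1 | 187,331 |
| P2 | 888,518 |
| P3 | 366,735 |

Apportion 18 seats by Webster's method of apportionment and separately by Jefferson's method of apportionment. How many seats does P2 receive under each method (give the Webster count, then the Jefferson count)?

Webster: P1 2, P2 11, P3 5.
Jefferson: P1 2, P2 12, P3 4.
P2 gets 11 under Webster and 12 under Jefferson.

11 and 12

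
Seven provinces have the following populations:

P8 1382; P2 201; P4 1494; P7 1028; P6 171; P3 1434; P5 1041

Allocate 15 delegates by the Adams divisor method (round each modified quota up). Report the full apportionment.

Standard divisor 6751/15 ≈ 450.067; standard quotas: P8 3.071, P2 0.447, P4 3.320, P7 2.284, P6 0.380, P3 3.186, P5 2.313.
Rounding up gives 4, 1, 4, 3, 1, 4, 3 = 20 seats, so the divisor must be adjusted.
With modified divisor 600: modified quotas P8 2.303, P2 0.335, P4 2.490, P7 1.713, P6 0.285, P3 2.390, P5 1.735.
Rounding up: P8 3, P2 1, P4 3, P7 2, P6 1, P3 3, P5 2 (total 15).

P8 3; P2 1; P4 3; P7 2; P6 1; P3 3; P5 2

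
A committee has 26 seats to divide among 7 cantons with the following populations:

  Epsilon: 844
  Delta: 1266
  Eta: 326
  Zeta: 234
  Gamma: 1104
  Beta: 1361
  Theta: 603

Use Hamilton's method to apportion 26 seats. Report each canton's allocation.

Total 5738; standard divisor 5738/26 ≈ 220.692.
Standard quotas: Epsilon 3.824, Delta 5.736, Eta 1.477, Zeta 1.060, Gamma 5.002, Beta 6.167, Theta 2.732.
Lower quotas: Epsilon 3, Delta 5, Eta 1, Zeta 1, Gamma 5, Beta 6, Theta 2 (sum 23, leaving 3 seats).
Remainders in descending order: Epsilon 0.824, Delta 0.736, Theta 0.732, Eta 0.477, Beta 0.167, Zeta 0.060, Gamma 0.002.
The surplus seats go to Epsilon, Delta, Theta.

Epsilon=4; Delta=6; Eta=1; Zeta=1; Gamma=5; Beta=6; Theta=3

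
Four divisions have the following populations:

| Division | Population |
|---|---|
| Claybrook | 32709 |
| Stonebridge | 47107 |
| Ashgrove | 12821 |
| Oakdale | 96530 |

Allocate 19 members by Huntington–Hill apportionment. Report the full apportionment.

With divisor 9809: modified quotas Claybrook 3.335, Stonebridge 4.802, Ashgrove 1.307, Oakdale 9.841.
Geometric-mean thresholds: Claybrook √(3·4)=3.464, Stonebridge √(4·5)=4.472, Ashgrove √(1·2)=1.414, Oakdale √(9·10)=9.487.
Each quota rounded against its threshold gives Claybrook 3, Stonebridge 5, Ashgrove 1, Oakdale 10 (total 19).

Claybrook=3, Stonebridge=5, Ashgrove=1, Oakdale=10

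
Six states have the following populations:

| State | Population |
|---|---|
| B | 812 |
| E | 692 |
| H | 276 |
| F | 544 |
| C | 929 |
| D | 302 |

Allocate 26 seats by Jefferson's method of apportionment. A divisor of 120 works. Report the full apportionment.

B 6; E 5; H 2; F 4; C 7; D 2

With modified divisor 120: modified quotas B 6.767, E 5.767, H 2.300, F 4.533, C 7.742, D 2.517.
Rounding down: B 6, E 5, H 2, F 4, C 7, D 2 (total 26).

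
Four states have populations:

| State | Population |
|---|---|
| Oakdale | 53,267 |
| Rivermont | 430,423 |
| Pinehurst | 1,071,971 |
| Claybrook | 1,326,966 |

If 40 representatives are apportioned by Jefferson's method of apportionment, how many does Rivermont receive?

6

Standard divisor 2882627/40 ≈ 72065.675; standard quotas: Oakdale 0.739, Rivermont 5.973, Pinehurst 14.875, Claybrook 18.413.
Rounding down gives 0, 5, 14, 18 = 37 seats, so the divisor must be adjusted.
With modified divisor 68400: modified quotas Oakdale 0.779, Rivermont 6.293, Pinehurst 15.672, Claybrook 19.400.
Rounding down: Oakdale 0, Rivermont 6, Pinehurst 15, Claybrook 19 (total 40).
Rivermont receives 6.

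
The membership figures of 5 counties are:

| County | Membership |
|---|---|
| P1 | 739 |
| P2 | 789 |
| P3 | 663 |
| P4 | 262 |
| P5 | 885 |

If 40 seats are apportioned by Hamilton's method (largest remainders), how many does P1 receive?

Total 3338; standard divisor 3338/40 ≈ 83.45.
Standard quotas: P1 8.856, P2 9.455, P3 7.945, P4 3.140, P5 10.605.
Lower quotas: P1 8, P2 9, P3 7, P4 3, P5 10 (sum 37, leaving 3 seats).
Remainders in descending order: P3 0.945, P1 0.856, P5 0.605, P2 0.455, P4 0.140.
The surplus seats go to P3, P1, P5.
P1 receives 9.

9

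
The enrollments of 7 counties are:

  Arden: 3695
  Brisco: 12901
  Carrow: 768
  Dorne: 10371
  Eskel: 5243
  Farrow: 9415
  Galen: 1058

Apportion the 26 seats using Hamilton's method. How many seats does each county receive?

Arden 2, Brisco 8, Carrow 0, Dorne 6, Eskel 3, Farrow 6, Galen 1

Standard divisor: 43451 ÷ 26 ≈ 1671.192.
Standard quotas: Arden 2.2110, Brisco 7.7196, Carrow 0.4596, Dorne 6.2057, Eskel 3.1373, Farrow 5.6337, Galen 0.6331.
Lower quotas: Arden 2, Brisco 7, Carrow 0, Dorne 6, Eskel 3, Farrow 5, Galen 0 (sum 23, leaving 3 seats).
Remainders in descending order: Brisco 0.7196, Farrow 0.6337, Galen 0.6331, Carrow 0.4596, Arden 0.2110, Dorne 0.2057, Eskel 0.1373.
The surplus seats go to Brisco, Farrow, Galen.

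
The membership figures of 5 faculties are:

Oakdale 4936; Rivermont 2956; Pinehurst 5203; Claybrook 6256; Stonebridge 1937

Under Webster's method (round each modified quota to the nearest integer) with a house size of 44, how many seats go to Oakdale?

Standard divisor 21288/44 ≈ 483.818; standard quotas: Oakdale 10.202, Rivermont 6.110, Pinehurst 10.754, Claybrook 12.930, Stonebridge 4.004.
Rounding to the nearest integer gives Oakdale 10, Rivermont 6, Pinehurst 11, Claybrook 13, Stonebridge 4 — total 44, matching the house size, so no adjustment is needed.
Oakdale receives 10.

10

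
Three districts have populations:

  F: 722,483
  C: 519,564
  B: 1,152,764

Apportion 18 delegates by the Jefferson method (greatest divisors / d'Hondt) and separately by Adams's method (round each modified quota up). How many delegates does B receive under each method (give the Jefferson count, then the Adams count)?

Jefferson: F 5, C 4, B 9.
Adams: F 6, C 4, B 8.
B gets 9 under Jefferson and 8 under Adams.

9 and 8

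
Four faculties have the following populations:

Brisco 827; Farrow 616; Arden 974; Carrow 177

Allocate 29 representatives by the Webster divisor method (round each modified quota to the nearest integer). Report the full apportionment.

Standard divisor 2594/29 ≈ 89.448; standard quotas: Brisco 9.246, Farrow 6.887, Arden 10.889, Carrow 1.979.
Rounding to the nearest integer gives Brisco 9, Farrow 7, Arden 11, Carrow 2 — total 29, matching the house size, so no adjustment is needed.

Brisco=9; Farrow=7; Arden=11; Carrow=2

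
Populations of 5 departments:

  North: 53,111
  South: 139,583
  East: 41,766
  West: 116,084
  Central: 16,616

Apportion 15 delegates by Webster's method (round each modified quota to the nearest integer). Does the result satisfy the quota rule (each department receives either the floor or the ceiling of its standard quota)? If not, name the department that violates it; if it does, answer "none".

none

Standard quotas: North 2.170, South 5.703, East 1.706, West 4.743, Central 0.679.
Webster allocation: North 2, South 5, East 2, West 5, Central 1.
Every allocation lies between the lower and upper quota.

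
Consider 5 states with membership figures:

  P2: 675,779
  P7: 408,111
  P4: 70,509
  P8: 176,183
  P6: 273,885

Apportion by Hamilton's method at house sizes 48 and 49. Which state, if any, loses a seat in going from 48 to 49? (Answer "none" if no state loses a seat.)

P8

At 48 seats: P2 20, P7 12, P4 2, P8 6, P6 8.
At 49 seats: P2 21, P7 13, P4 2, P8 5, P6 8.
P8 drops from 6 to 5.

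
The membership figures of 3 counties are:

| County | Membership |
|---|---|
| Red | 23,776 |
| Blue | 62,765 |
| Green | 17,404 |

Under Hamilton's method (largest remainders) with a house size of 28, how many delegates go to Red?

Standard divisor: 103945 ÷ 28 ≈ 3712.321.
Standard quotas: Red 6.4046, Blue 16.9072, Green 4.6882.
Lower quotas: Red 6, Blue 16, Green 4 (sum 26, leaving 2 seats).
Remainders in descending order: Blue 0.9072, Green 0.6882, Red 0.4046.
Largest remainders: Blue, Green receive the extra seats.
Red receives 6.

6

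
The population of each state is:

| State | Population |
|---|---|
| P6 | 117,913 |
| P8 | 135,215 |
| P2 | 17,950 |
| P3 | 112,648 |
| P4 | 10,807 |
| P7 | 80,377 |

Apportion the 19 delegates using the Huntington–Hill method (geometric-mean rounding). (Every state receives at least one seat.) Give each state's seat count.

P6: 5; P8: 5; P2: 1; P3: 4; P4: 1; P7: 3

With divisor 25778: modified quotas P6 4.574, P8 5.245, P2 0.696, P3 4.370, P4 0.419, P7 3.118.
Geometric-mean thresholds: P6 √(4·5)=4.472, P8 √(5·6)=5.477, P2 (min 1), P3 √(4·5)=4.472, P4 (min 1), P7 √(3·4)=3.464.
Each quota rounded against its threshold gives P6 5, P8 5, P2 1, P3 4, P4 1, P7 3 (total 19).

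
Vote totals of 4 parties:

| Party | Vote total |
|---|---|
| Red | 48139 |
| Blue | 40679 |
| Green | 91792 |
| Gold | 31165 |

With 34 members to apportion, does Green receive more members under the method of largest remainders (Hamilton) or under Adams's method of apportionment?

Hamilton: Red 8, Blue 6, Green 15, Gold 5.
Adams: Red 8, Blue 7, Green 14, Gold 5.
Green gets 15 under Hamilton and 14 under Adams.

Hamilton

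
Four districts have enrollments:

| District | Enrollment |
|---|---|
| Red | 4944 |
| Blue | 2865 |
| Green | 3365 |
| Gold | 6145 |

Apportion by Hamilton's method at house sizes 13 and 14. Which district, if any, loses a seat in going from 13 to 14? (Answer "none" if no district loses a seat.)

At 13 seats: Red 4, Blue 2, Green 2, Gold 5.
At 14 seats: Red 4, Blue 2, Green 3, Gold 5.
No district's allocation decreased.

none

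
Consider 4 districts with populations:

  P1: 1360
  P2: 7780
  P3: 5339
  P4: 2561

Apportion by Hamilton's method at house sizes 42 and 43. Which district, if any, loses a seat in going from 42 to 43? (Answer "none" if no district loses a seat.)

P1

At 42 seats: P1 4, P2 19, P3 13, P4 6.
At 43 seats: P1 3, P2 20, P3 14, P4 6.
P1 drops from 4 to 3.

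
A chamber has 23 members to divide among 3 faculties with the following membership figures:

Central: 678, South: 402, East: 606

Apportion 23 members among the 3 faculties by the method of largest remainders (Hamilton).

Central: 9; South: 6; East: 8

Standard divisor: 1686 ÷ 23 ≈ 73.304.
Standard quotas: Central 9.249, South 5.484, East 8.267.
Lower quotas: Central 9, South 5, East 8 (sum 22, leaving 1 seat).
Remainders in descending order: South 0.484, East 0.267, Central 0.249.
Largest remainder: South receives the extra seat.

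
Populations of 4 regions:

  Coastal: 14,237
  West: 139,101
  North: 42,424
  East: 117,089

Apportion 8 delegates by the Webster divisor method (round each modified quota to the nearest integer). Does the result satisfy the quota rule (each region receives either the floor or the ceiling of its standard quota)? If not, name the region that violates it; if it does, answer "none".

none

Standard quotas: Coastal 0.364, West 3.557, North 1.085, East 2.994.
Webster allocation: Coastal 0, West 4, North 1, East 3.
Every allocation lies between the lower and upper quota.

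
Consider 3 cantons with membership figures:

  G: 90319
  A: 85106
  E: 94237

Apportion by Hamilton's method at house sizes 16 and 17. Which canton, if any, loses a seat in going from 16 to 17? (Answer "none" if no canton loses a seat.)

none

At 16 seats: G 5, A 5, E 6.
At 17 seats: G 6, A 5, E 6.
No canton's allocation decreased.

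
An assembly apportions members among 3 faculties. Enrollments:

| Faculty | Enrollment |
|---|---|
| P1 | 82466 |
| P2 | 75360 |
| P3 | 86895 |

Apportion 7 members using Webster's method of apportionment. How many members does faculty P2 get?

Standard divisor 244721/7 ≈ 34960.143; standard quotas: P1 2.359, P2 2.156, P3 2.486.
Rounding to the nearest integer gives 2, 2, 2 = 6 seats, so the divisor must be adjusted.
With modified divisor 33900: modified quotas P1 2.433, P2 2.223, P3 2.563.
Rounding to the nearest integer: P1 2, P2 2, P3 3 (total 7).
P2 receives 2.

2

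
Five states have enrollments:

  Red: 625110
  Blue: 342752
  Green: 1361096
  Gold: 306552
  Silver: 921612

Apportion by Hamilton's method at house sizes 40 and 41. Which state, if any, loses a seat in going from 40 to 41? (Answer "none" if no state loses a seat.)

Gold

At 40 seats: Red 7, Blue 4, Green 15, Gold 4, Silver 10.
At 41 seats: Red 7, Blue 4, Green 16, Gold 3, Silver 11.
Gold drops from 4 to 3.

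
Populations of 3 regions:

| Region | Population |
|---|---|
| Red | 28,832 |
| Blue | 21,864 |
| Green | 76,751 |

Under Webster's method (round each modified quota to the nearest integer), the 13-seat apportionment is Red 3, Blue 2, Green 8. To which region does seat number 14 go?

Green

Priority for the next seat is population ÷ (current seats + 0.5).
Priorities: Red 8237.714, Blue 8745.600, Green 9029.529.
Highest priority: Green.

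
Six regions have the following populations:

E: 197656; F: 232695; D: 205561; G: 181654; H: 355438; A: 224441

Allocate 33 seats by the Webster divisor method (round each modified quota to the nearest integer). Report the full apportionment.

E=5, F=6, D=5, G=4, H=8, A=5

Standard divisor 1397445/33 ≈ 42346.818; standard quotas: E 4.668, F 5.495, D 4.854, G 4.290, H 8.393, A 5.300.
Rounding to the nearest integer gives 5, 5, 5, 4, 8, 5 = 32 seats, so the divisor must be adjusted.
With modified divisor 42100: modified quotas E 4.695, F 5.527, D 4.883, G 4.315, H 8.443, A 5.331.
Rounding to the nearest integer: E 5, F 6, D 5, G 4, H 8, A 5 (total 33).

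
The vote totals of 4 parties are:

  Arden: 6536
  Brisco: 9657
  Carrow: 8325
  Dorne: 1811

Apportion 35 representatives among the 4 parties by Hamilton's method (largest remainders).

Arden=9, Brisco=13, Carrow=11, Dorne=2

Total 26329; standard divisor 26329/35 ≈ 752.257.
Standard quotas: Arden 8.6885, Brisco 12.8374, Carrow 11.0667, Dorne 2.4074.
Lower quotas: Arden 8, Brisco 12, Carrow 11, Dorne 2 (sum 33, leaving 2 seats).
Remainders in descending order: Brisco 0.8374, Arden 0.6885, Dorne 0.4074, Carrow 0.0667.
Largest remainders: Brisco, Arden receive the extra seats.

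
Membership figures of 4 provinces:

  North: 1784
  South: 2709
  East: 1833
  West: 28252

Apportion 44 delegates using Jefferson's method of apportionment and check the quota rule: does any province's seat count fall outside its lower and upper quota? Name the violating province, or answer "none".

Standard quotas: North 2.270, South 3.447, East 2.332, West 35.950.
Jefferson allocation: North 2, South 3, East 2, West 37.
West has quota 35.950 (lower 35, upper 36) but receives 37 — outside the quota interval.

West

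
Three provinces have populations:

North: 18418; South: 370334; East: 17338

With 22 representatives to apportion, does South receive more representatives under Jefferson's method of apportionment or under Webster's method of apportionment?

Jefferson: North 1, South 21, East 0.
Webster: North 1, South 20, East 1.
South gets 21 under Jefferson and 20 under Webster.

Jefferson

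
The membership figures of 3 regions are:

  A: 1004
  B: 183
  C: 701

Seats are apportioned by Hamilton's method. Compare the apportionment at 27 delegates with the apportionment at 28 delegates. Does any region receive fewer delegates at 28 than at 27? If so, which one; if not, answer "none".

none

At 27 seats: A 14, B 3, C 10.
At 28 seats: A 15, B 3, C 10.
No region's allocation decreased.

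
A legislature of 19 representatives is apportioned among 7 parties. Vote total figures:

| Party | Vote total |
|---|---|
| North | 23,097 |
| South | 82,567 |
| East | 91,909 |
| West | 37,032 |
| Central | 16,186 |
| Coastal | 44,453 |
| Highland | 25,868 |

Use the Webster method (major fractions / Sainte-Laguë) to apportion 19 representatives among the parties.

Standard divisor 321112/19 ≈ 16900.632; standard quotas: North 1.367, South 4.885, East 5.438, West 2.191, Central 0.958, Coastal 2.630, Highland 1.531.
Rounding to the nearest integer gives North 1, South 5, East 5, West 2, Central 1, Coastal 3, Highland 2 — total 19, matching the house size, so no adjustment is needed.

North 1; South 5; East 5; West 2; Central 1; Coastal 3; Highland 2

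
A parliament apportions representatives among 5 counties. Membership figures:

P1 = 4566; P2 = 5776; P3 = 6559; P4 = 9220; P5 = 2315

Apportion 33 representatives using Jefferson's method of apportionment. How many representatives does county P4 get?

Standard divisor 28436/33 ≈ 861.697; standard quotas: P1 5.299, P2 6.703, P3 7.612, P4 10.700, P5 2.687.
Rounding down gives 5, 6, 7, 10, 2 = 30 seats, so the divisor must be adjusted.
With modified divisor 800: modified quotas P1 5.707, P2 7.220, P3 8.199, P4 11.525, P5 2.894.
Rounding down: P1 5, P2 7, P3 8, P4 11, P5 2 (total 33).
P4 receives 11.

11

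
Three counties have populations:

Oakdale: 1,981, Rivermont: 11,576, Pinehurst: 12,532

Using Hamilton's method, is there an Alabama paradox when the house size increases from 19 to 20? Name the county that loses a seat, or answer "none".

At 19 seats: Oakdale 2, Rivermont 8, Pinehurst 9.
At 20 seats: Oakdale 1, Rivermont 9, Pinehurst 10.
Oakdale drops from 2 to 1.

Oakdale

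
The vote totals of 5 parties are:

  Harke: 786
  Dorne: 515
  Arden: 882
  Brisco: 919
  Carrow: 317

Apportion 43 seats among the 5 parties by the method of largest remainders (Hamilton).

Harke=10, Dorne=6, Arden=11, Brisco=12, Carrow=4

Standard divisor: 3419 ÷ 43 ≈ 79.512.
Standard quotas: Harke 9.885, Dorne 6.477, Arden 11.093, Brisco 11.558, Carrow 3.987.
Lower quotas: Harke 9, Dorne 6, Arden 11, Brisco 11, Carrow 3 (sum 40, leaving 3 seats).
Remainders in descending order: Carrow 0.987, Harke 0.885, Brisco 0.558, Dorne 0.477, Arden 0.093.
The surplus seats go to Carrow, Harke, Brisco.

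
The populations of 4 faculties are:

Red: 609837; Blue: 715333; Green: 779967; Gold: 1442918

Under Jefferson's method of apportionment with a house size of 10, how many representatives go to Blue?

2

Standard divisor 3548055/10 ≈ 354805.5; standard quotas: Red 1.719, Blue 2.016, Green 2.198, Gold 4.067.
Rounding down gives 1, 2, 2, 4 = 9 seats, so the divisor must be adjusted.
With modified divisor 296800: modified quotas Red 2.055, Blue 2.410, Green 2.628, Gold 4.862.
Rounding down: Red 2, Blue 2, Green 2, Gold 4 (total 10).
Blue receives 2.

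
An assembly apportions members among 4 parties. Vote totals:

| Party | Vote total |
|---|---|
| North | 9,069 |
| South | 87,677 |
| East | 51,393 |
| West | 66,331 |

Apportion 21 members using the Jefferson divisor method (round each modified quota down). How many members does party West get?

Standard divisor 214470/21 ≈ 10212.857; standard quotas: North 0.888, South 8.585, East 5.032, West 6.495.
Rounding down gives 0, 8, 5, 6 = 19 seats, so the divisor must be adjusted.
With modified divisor 9300: modified quotas North 0.975, South 9.428, East 5.526, West 7.132.
Rounding down: North 0, South 9, East 5, West 7 (total 21).
West receives 7.

7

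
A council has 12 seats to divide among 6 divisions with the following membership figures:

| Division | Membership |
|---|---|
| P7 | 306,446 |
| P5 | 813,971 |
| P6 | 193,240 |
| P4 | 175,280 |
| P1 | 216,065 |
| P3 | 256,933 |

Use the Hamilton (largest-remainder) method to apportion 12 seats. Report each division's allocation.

Total 1961935; standard divisor 1961935/12 ≈ 163494.583.
Standard quotas: P7 1.8743, P5 4.9786, P6 1.1819, P4 1.0721, P1 1.3215, P3 1.5715.
Lower quotas: P7 1, P5 4, P6 1, P4 1, P1 1, P3 1 (sum 9, leaving 3 seats).
Remainders in descending order: P5 0.9786, P7 0.8743, P3 0.5715, P1 0.3215, P6 0.1819, P4 0.0721.
Largest remainders: P5, P7, P3 receive the extra seats.

P7: 2, P5: 5, P6: 1, P4: 1, P1: 1, P3: 2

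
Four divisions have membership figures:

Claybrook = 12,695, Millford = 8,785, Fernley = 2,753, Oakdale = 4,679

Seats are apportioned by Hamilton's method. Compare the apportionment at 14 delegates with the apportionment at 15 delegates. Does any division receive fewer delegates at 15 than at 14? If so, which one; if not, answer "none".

Fernley

At 14 seats: Claybrook 6, Millford 4, Fernley 2, Oakdale 2.
At 15 seats: Claybrook 7, Millford 5, Fernley 1, Oakdale 2.
Fernley drops from 2 to 1.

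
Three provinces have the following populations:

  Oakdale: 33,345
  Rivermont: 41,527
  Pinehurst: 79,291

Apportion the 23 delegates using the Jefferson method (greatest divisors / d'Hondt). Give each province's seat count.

Standard divisor 154163/23 ≈ 6702.739; standard quotas: Oakdale 4.975, Rivermont 6.196, Pinehurst 11.830.
Rounding down gives 4, 6, 11 = 21 seats, so the divisor must be adjusted.
With modified divisor 6400: modified quotas Oakdale 5.210, Rivermont 6.489, Pinehurst 12.389.
Rounding down: Oakdale 5, Rivermont 6, Pinehurst 12 (total 23).

Oakdale: 5; Rivermont: 6; Pinehurst: 12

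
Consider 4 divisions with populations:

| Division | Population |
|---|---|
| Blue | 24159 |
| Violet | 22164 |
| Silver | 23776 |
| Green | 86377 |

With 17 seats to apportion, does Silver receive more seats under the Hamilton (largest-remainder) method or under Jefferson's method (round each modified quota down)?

Hamilton

Hamilton: Blue 3, Violet 2, Silver 3, Green 9.
Jefferson: Blue 3, Violet 2, Silver 2, Green 10.
Silver gets 3 under Hamilton and 2 under Jefferson.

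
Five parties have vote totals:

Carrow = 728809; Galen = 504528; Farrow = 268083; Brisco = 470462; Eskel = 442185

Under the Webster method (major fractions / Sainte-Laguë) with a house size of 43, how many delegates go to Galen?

Standard divisor 2414067/43 ≈ 56141.093; standard quotas: Carrow 12.982, Galen 8.987, Farrow 4.775, Brisco 8.380, Eskel 7.876.
Rounding to the nearest integer gives Carrow 13, Galen 9, Farrow 5, Brisco 8, Eskel 8 — total 43, matching the house size, so no adjustment is needed.
Galen receives 9.

9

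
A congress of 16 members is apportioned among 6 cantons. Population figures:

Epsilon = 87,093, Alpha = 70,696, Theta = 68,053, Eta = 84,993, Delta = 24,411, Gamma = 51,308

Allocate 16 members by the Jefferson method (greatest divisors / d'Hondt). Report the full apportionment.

Standard divisor 386554/16 ≈ 24159.625; standard quotas: Epsilon 3.605, Alpha 2.926, Theta 2.817, Eta 3.518, Delta 1.010, Gamma 2.124.
Rounding down gives 3, 2, 2, 3, 1, 2 = 13 seats, so the divisor must be adjusted.
With modified divisor 21500: modified quotas Epsilon 4.051, Alpha 3.288, Theta 3.165, Eta 3.953, Delta 1.135, Gamma 2.386.
Rounding down: Epsilon 4, Alpha 3, Theta 3, Eta 3, Delta 1, Gamma 2 (total 16).

Epsilon 4, Alpha 3, Theta 3, Eta 3, Delta 1, Gamma 2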